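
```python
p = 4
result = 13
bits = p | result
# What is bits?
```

Trace (tracking bits):
p = 4  # -> p = 4
result = 13  # -> result = 13
bits = p | result  # -> bits = 13

Answer: 13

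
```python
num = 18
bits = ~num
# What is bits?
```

Answer: -19

Derivation:
Trace (tracking bits):
num = 18  # -> num = 18
bits = ~num  # -> bits = -19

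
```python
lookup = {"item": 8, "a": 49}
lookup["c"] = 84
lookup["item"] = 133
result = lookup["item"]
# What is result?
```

Answer: 133

Derivation:
Trace (tracking result):
lookup = {'item': 8, 'a': 49}  # -> lookup = {'item': 8, 'a': 49}
lookup['c'] = 84  # -> lookup = {'item': 8, 'a': 49, 'c': 84}
lookup['item'] = 133  # -> lookup = {'item': 133, 'a': 49, 'c': 84}
result = lookup['item']  # -> result = 133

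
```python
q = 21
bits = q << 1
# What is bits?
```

Answer: 42

Derivation:
Trace (tracking bits):
q = 21  # -> q = 21
bits = q << 1  # -> bits = 42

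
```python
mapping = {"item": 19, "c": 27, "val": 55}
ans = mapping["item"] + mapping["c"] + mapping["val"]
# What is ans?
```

Trace (tracking ans):
mapping = {'item': 19, 'c': 27, 'val': 55}  # -> mapping = {'item': 19, 'c': 27, 'val': 55}
ans = mapping['item'] + mapping['c'] + mapping['val']  # -> ans = 101

Answer: 101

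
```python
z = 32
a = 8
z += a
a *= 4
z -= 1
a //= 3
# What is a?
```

Trace (tracking a):
z = 32  # -> z = 32
a = 8  # -> a = 8
z += a  # -> z = 40
a *= 4  # -> a = 32
z -= 1  # -> z = 39
a //= 3  # -> a = 10

Answer: 10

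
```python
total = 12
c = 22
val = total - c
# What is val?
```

Answer: -10

Derivation:
Trace (tracking val):
total = 12  # -> total = 12
c = 22  # -> c = 22
val = total - c  # -> val = -10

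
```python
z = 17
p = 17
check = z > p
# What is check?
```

Answer: False

Derivation:
Trace (tracking check):
z = 17  # -> z = 17
p = 17  # -> p = 17
check = z > p  # -> check = False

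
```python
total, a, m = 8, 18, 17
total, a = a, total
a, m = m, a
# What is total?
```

Answer: 18

Derivation:
Trace (tracking total):
total, a, m = (8, 18, 17)  # -> total = 8, a = 18, m = 17
total, a = (a, total)  # -> total = 18, a = 8
a, m = (m, a)  # -> a = 17, m = 8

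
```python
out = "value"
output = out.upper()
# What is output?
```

Trace (tracking output):
out = 'value'  # -> out = 'value'
output = out.upper()  # -> output = 'VALUE'

Answer: 'VALUE'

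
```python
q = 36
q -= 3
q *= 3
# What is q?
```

Trace (tracking q):
q = 36  # -> q = 36
q -= 3  # -> q = 33
q *= 3  # -> q = 99

Answer: 99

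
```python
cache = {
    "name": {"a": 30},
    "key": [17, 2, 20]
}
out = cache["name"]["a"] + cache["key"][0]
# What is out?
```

Trace (tracking out):
cache = {'name': {'a': 30}, 'key': [17, 2, 20]}  # -> cache = {'name': {'a': 30}, 'key': [17, 2, 20]}
out = cache['name']['a'] + cache['key'][0]  # -> out = 47

Answer: 47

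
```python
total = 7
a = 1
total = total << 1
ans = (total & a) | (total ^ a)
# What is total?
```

Answer: 14

Derivation:
Trace (tracking total):
total = 7  # -> total = 7
a = 1  # -> a = 1
total = total << 1  # -> total = 14
ans = total & a | total ^ a  # -> ans = 15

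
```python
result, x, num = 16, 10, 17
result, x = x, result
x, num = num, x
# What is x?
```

Answer: 17

Derivation:
Trace (tracking x):
result, x, num = (16, 10, 17)  # -> result = 16, x = 10, num = 17
result, x = (x, result)  # -> result = 10, x = 16
x, num = (num, x)  # -> x = 17, num = 16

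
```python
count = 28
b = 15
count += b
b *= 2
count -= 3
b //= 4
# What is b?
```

Answer: 7

Derivation:
Trace (tracking b):
count = 28  # -> count = 28
b = 15  # -> b = 15
count += b  # -> count = 43
b *= 2  # -> b = 30
count -= 3  # -> count = 40
b //= 4  # -> b = 7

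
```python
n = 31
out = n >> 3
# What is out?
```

Trace (tracking out):
n = 31  # -> n = 31
out = n >> 3  # -> out = 3

Answer: 3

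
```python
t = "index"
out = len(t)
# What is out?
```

Trace (tracking out):
t = 'index'  # -> t = 'index'
out = len(t)  # -> out = 5

Answer: 5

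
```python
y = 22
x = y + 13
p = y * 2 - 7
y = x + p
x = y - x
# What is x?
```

Answer: 37

Derivation:
Trace (tracking x):
y = 22  # -> y = 22
x = y + 13  # -> x = 35
p = y * 2 - 7  # -> p = 37
y = x + p  # -> y = 72
x = y - x  # -> x = 37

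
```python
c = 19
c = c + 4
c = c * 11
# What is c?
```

Trace (tracking c):
c = 19  # -> c = 19
c = c + 4  # -> c = 23
c = c * 11  # -> c = 253

Answer: 253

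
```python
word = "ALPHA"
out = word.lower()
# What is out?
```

Answer: 'alpha'

Derivation:
Trace (tracking out):
word = 'ALPHA'  # -> word = 'ALPHA'
out = word.lower()  # -> out = 'alpha'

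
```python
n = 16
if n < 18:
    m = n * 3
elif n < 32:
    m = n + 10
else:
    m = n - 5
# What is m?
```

Trace (tracking m):
n = 16  # -> n = 16
if n < 18:  # condition is True
    m = n * 3  # -> m = 48

Answer: 48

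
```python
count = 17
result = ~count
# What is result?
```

Trace (tracking result):
count = 17  # -> count = 17
result = ~count  # -> result = -18

Answer: -18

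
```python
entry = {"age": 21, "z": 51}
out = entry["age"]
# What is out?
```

Answer: 21

Derivation:
Trace (tracking out):
entry = {'age': 21, 'z': 51}  # -> entry = {'age': 21, 'z': 51}
out = entry['age']  # -> out = 21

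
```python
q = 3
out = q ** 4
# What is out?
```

Trace (tracking out):
q = 3  # -> q = 3
out = q ** 4  # -> out = 81

Answer: 81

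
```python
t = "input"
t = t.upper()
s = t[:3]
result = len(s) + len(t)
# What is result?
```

Answer: 8

Derivation:
Trace (tracking result):
t = 'input'  # -> t = 'input'
t = t.upper()  # -> t = 'INPUT'
s = t[:3]  # -> s = 'INP'
result = len(s) + len(t)  # -> result = 8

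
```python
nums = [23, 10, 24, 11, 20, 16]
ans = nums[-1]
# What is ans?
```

Answer: 16

Derivation:
Trace (tracking ans):
nums = [23, 10, 24, 11, 20, 16]  # -> nums = [23, 10, 24, 11, 20, 16]
ans = nums[-1]  # -> ans = 16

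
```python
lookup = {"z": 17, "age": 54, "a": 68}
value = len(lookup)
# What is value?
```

Trace (tracking value):
lookup = {'z': 17, 'age': 54, 'a': 68}  # -> lookup = {'z': 17, 'age': 54, 'a': 68}
value = len(lookup)  # -> value = 3

Answer: 3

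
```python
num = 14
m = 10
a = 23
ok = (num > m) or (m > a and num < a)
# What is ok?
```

Answer: True

Derivation:
Trace (tracking ok):
num = 14  # -> num = 14
m = 10  # -> m = 10
a = 23  # -> a = 23
ok = num > m or (m > a and num < a)  # -> ok = True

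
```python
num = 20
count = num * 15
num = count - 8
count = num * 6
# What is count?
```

Trace (tracking count):
num = 20  # -> num = 20
count = num * 15  # -> count = 300
num = count - 8  # -> num = 292
count = num * 6  # -> count = 1752

Answer: 1752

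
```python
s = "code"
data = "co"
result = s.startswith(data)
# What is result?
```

Answer: True

Derivation:
Trace (tracking result):
s = 'code'  # -> s = 'code'
data = 'co'  # -> data = 'co'
result = s.startswith(data)  # -> result = True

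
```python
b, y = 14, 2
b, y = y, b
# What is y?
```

Trace (tracking y):
b, y = (14, 2)  # -> b = 14, y = 2
b, y = (y, b)  # -> b = 2, y = 14

Answer: 14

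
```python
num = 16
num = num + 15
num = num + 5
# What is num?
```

Answer: 36

Derivation:
Trace (tracking num):
num = 16  # -> num = 16
num = num + 15  # -> num = 31
num = num + 5  # -> num = 36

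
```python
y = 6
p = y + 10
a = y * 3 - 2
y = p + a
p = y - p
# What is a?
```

Trace (tracking a):
y = 6  # -> y = 6
p = y + 10  # -> p = 16
a = y * 3 - 2  # -> a = 16
y = p + a  # -> y = 32
p = y - p  # -> p = 16

Answer: 16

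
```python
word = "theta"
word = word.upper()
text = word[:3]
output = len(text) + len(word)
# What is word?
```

Answer: 'THETA'

Derivation:
Trace (tracking word):
word = 'theta'  # -> word = 'theta'
word = word.upper()  # -> word = 'THETA'
text = word[:3]  # -> text = 'THE'
output = len(text) + len(word)  # -> output = 8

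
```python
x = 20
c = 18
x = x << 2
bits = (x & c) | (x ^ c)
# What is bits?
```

Trace (tracking bits):
x = 20  # -> x = 20
c = 18  # -> c = 18
x = x << 2  # -> x = 80
bits = x & c | x ^ c  # -> bits = 82

Answer: 82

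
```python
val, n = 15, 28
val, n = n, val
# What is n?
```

Answer: 15

Derivation:
Trace (tracking n):
val, n = (15, 28)  # -> val = 15, n = 28
val, n = (n, val)  # -> val = 28, n = 15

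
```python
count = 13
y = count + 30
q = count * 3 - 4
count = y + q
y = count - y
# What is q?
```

Trace (tracking q):
count = 13  # -> count = 13
y = count + 30  # -> y = 43
q = count * 3 - 4  # -> q = 35
count = y + q  # -> count = 78
y = count - y  # -> y = 35

Answer: 35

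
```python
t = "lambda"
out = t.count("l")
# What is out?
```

Trace (tracking out):
t = 'lambda'  # -> t = 'lambda'
out = t.count('l')  # -> out = 1

Answer: 1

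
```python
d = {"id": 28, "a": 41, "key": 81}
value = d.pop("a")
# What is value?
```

Trace (tracking value):
d = {'id': 28, 'a': 41, 'key': 81}  # -> d = {'id': 28, 'a': 41, 'key': 81}
value = d.pop('a')  # -> value = 41

Answer: 41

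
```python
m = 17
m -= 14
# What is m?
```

Trace (tracking m):
m = 17  # -> m = 17
m -= 14  # -> m = 3

Answer: 3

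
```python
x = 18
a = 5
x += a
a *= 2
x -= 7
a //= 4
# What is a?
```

Trace (tracking a):
x = 18  # -> x = 18
a = 5  # -> a = 5
x += a  # -> x = 23
a *= 2  # -> a = 10
x -= 7  # -> x = 16
a //= 4  # -> a = 2

Answer: 2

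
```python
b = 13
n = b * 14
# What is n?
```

Trace (tracking n):
b = 13  # -> b = 13
n = b * 14  # -> n = 182

Answer: 182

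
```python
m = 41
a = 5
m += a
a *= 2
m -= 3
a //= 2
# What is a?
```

Answer: 5

Derivation:
Trace (tracking a):
m = 41  # -> m = 41
a = 5  # -> a = 5
m += a  # -> m = 46
a *= 2  # -> a = 10
m -= 3  # -> m = 43
a //= 2  # -> a = 5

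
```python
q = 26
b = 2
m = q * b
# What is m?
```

Trace (tracking m):
q = 26  # -> q = 26
b = 2  # -> b = 2
m = q * b  # -> m = 52

Answer: 52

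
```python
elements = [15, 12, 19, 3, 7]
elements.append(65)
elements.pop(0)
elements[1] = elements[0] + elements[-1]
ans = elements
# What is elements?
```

Answer: [12, 77, 3, 7, 65]

Derivation:
Trace (tracking elements):
elements = [15, 12, 19, 3, 7]  # -> elements = [15, 12, 19, 3, 7]
elements.append(65)  # -> elements = [15, 12, 19, 3, 7, 65]
elements.pop(0)  # -> elements = [12, 19, 3, 7, 65]
elements[1] = elements[0] + elements[-1]  # -> elements = [12, 77, 3, 7, 65]
ans = elements  # -> ans = [12, 77, 3, 7, 65]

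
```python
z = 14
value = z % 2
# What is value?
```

Answer: 0

Derivation:
Trace (tracking value):
z = 14  # -> z = 14
value = z % 2  # -> value = 0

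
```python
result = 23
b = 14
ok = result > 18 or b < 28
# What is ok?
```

Answer: True

Derivation:
Trace (tracking ok):
result = 23  # -> result = 23
b = 14  # -> b = 14
ok = result > 18 or b < 28  # -> ok = True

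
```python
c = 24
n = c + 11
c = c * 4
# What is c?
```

Answer: 96

Derivation:
Trace (tracking c):
c = 24  # -> c = 24
n = c + 11  # -> n = 35
c = c * 4  # -> c = 96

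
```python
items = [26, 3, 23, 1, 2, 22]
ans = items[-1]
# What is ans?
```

Trace (tracking ans):
items = [26, 3, 23, 1, 2, 22]  # -> items = [26, 3, 23, 1, 2, 22]
ans = items[-1]  # -> ans = 22

Answer: 22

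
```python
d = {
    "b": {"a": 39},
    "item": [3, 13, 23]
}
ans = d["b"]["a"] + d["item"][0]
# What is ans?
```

Answer: 42

Derivation:
Trace (tracking ans):
d = {'b': {'a': 39}, 'item': [3, 13, 23]}  # -> d = {'b': {'a': 39}, 'item': [3, 13, 23]}
ans = d['b']['a'] + d['item'][0]  # -> ans = 42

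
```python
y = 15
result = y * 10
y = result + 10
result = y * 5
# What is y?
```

Answer: 160

Derivation:
Trace (tracking y):
y = 15  # -> y = 15
result = y * 10  # -> result = 150
y = result + 10  # -> y = 160
result = y * 5  # -> result = 800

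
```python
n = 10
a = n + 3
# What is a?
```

Answer: 13

Derivation:
Trace (tracking a):
n = 10  # -> n = 10
a = n + 3  # -> a = 13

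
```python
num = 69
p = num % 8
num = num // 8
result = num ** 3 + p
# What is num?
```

Answer: 8

Derivation:
Trace (tracking num):
num = 69  # -> num = 69
p = num % 8  # -> p = 5
num = num // 8  # -> num = 8
result = num ** 3 + p  # -> result = 517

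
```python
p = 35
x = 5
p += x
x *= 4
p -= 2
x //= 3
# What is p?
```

Answer: 38

Derivation:
Trace (tracking p):
p = 35  # -> p = 35
x = 5  # -> x = 5
p += x  # -> p = 40
x *= 4  # -> x = 20
p -= 2  # -> p = 38
x //= 3  # -> x = 6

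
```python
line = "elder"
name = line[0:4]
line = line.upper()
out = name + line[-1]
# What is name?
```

Answer: 'elde'

Derivation:
Trace (tracking name):
line = 'elder'  # -> line = 'elder'
name = line[0:4]  # -> name = 'elde'
line = line.upper()  # -> line = 'ELDER'
out = name + line[-1]  # -> out = 'eldeR'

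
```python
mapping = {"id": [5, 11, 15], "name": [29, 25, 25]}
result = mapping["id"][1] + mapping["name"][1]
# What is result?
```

Trace (tracking result):
mapping = {'id': [5, 11, 15], 'name': [29, 25, 25]}  # -> mapping = {'id': [5, 11, 15], 'name': [29, 25, 25]}
result = mapping['id'][1] + mapping['name'][1]  # -> result = 36

Answer: 36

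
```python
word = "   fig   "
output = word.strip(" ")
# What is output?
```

Trace (tracking output):
word = '   fig   '  # -> word = '   fig   '
output = word.strip(' ')  # -> output = 'fig'

Answer: 'fig'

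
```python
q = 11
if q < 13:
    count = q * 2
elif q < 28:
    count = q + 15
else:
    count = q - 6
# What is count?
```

Answer: 22

Derivation:
Trace (tracking count):
q = 11  # -> q = 11
if q < 13:  # condition is True
    count = q * 2  # -> count = 22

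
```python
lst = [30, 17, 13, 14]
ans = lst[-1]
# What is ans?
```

Answer: 14

Derivation:
Trace (tracking ans):
lst = [30, 17, 13, 14]  # -> lst = [30, 17, 13, 14]
ans = lst[-1]  # -> ans = 14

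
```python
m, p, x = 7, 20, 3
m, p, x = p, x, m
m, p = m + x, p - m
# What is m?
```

Trace (tracking m):
m, p, x = (7, 20, 3)  # -> m = 7, p = 20, x = 3
m, p, x = (p, x, m)  # -> m = 20, p = 3, x = 7
m, p = (m + x, p - m)  # -> m = 27, p = -17

Answer: 27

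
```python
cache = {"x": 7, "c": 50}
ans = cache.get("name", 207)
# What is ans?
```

Answer: 207

Derivation:
Trace (tracking ans):
cache = {'x': 7, 'c': 50}  # -> cache = {'x': 7, 'c': 50}
ans = cache.get('name', 207)  # -> ans = 207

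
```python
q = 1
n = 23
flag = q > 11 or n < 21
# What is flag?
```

Trace (tracking flag):
q = 1  # -> q = 1
n = 23  # -> n = 23
flag = q > 11 or n < 21  # -> flag = False

Answer: False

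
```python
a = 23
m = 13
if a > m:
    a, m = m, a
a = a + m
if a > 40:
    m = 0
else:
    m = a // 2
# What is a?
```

Trace (tracking a):
a = 23  # -> a = 23
m = 13  # -> m = 13
if a > m:  # condition is True
    a, m = (m, a)  # -> a = 13, m = 23
a = a + m  # -> a = 36
if a > 40:  # condition is False
else:
    m = a // 2  # -> m = 18

Answer: 36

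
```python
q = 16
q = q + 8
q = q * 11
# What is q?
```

Trace (tracking q):
q = 16  # -> q = 16
q = q + 8  # -> q = 24
q = q * 11  # -> q = 264

Answer: 264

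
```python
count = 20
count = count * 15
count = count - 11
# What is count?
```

Trace (tracking count):
count = 20  # -> count = 20
count = count * 15  # -> count = 300
count = count - 11  # -> count = 289

Answer: 289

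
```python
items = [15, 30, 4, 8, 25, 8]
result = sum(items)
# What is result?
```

Answer: 90

Derivation:
Trace (tracking result):
items = [15, 30, 4, 8, 25, 8]  # -> items = [15, 30, 4, 8, 25, 8]
result = sum(items)  # -> result = 90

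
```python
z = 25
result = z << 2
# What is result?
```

Trace (tracking result):
z = 25  # -> z = 25
result = z << 2  # -> result = 100

Answer: 100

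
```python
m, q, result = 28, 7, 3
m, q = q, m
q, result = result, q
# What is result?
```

Trace (tracking result):
m, q, result = (28, 7, 3)  # -> m = 28, q = 7, result = 3
m, q = (q, m)  # -> m = 7, q = 28
q, result = (result, q)  # -> q = 3, result = 28

Answer: 28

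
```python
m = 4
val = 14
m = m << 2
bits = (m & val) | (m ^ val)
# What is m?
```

Answer: 16

Derivation:
Trace (tracking m):
m = 4  # -> m = 4
val = 14  # -> val = 14
m = m << 2  # -> m = 16
bits = m & val | m ^ val  # -> bits = 30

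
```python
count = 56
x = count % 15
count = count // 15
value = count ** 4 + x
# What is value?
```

Trace (tracking value):
count = 56  # -> count = 56
x = count % 15  # -> x = 11
count = count // 15  # -> count = 3
value = count ** 4 + x  # -> value = 92

Answer: 92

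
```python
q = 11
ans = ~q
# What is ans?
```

Trace (tracking ans):
q = 11  # -> q = 11
ans = ~q  # -> ans = -12

Answer: -12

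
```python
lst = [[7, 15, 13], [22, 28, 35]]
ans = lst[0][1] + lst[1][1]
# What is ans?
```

Answer: 43

Derivation:
Trace (tracking ans):
lst = [[7, 15, 13], [22, 28, 35]]  # -> lst = [[7, 15, 13], [22, 28, 35]]
ans = lst[0][1] + lst[1][1]  # -> ans = 43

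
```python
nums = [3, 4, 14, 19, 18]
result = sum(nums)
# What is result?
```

Trace (tracking result):
nums = [3, 4, 14, 19, 18]  # -> nums = [3, 4, 14, 19, 18]
result = sum(nums)  # -> result = 58

Answer: 58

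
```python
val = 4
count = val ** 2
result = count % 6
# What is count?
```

Answer: 16

Derivation:
Trace (tracking count):
val = 4  # -> val = 4
count = val ** 2  # -> count = 16
result = count % 6  # -> result = 4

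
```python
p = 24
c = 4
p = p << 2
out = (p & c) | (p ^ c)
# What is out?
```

Answer: 100

Derivation:
Trace (tracking out):
p = 24  # -> p = 24
c = 4  # -> c = 4
p = p << 2  # -> p = 96
out = p & c | p ^ c  # -> out = 100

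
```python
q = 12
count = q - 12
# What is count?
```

Trace (tracking count):
q = 12  # -> q = 12
count = q - 12  # -> count = 0

Answer: 0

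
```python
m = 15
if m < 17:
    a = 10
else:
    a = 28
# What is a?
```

Trace (tracking a):
m = 15  # -> m = 15
if m < 17:  # condition is True
    a = 10  # -> a = 10

Answer: 10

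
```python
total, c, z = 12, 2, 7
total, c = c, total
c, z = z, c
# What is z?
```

Trace (tracking z):
total, c, z = (12, 2, 7)  # -> total = 12, c = 2, z = 7
total, c = (c, total)  # -> total = 2, c = 12
c, z = (z, c)  # -> c = 7, z = 12

Answer: 12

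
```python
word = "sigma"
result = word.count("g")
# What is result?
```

Answer: 1

Derivation:
Trace (tracking result):
word = 'sigma'  # -> word = 'sigma'
result = word.count('g')  # -> result = 1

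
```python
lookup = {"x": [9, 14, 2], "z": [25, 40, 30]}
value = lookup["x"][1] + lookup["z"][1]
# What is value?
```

Answer: 54

Derivation:
Trace (tracking value):
lookup = {'x': [9, 14, 2], 'z': [25, 40, 30]}  # -> lookup = {'x': [9, 14, 2], 'z': [25, 40, 30]}
value = lookup['x'][1] + lookup['z'][1]  # -> value = 54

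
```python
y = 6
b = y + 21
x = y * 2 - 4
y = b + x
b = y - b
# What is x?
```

Trace (tracking x):
y = 6  # -> y = 6
b = y + 21  # -> b = 27
x = y * 2 - 4  # -> x = 8
y = b + x  # -> y = 35
b = y - b  # -> b = 8

Answer: 8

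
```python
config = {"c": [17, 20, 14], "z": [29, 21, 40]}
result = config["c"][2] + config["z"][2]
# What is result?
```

Trace (tracking result):
config = {'c': [17, 20, 14], 'z': [29, 21, 40]}  # -> config = {'c': [17, 20, 14], 'z': [29, 21, 40]}
result = config['c'][2] + config['z'][2]  # -> result = 54

Answer: 54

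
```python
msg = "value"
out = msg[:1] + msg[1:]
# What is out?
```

Trace (tracking out):
msg = 'value'  # -> msg = 'value'
out = msg[:1] + msg[1:]  # -> out = 'value'

Answer: 'value'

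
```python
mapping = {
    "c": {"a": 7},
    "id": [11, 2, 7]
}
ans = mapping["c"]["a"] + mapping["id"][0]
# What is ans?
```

Trace (tracking ans):
mapping = {'c': {'a': 7}, 'id': [11, 2, 7]}  # -> mapping = {'c': {'a': 7}, 'id': [11, 2, 7]}
ans = mapping['c']['a'] + mapping['id'][0]  # -> ans = 18

Answer: 18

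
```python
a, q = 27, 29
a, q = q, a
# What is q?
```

Answer: 27

Derivation:
Trace (tracking q):
a, q = (27, 29)  # -> a = 27, q = 29
a, q = (q, a)  # -> a = 29, q = 27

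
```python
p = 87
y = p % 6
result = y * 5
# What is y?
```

Trace (tracking y):
p = 87  # -> p = 87
y = p % 6  # -> y = 3
result = y * 5  # -> result = 15

Answer: 3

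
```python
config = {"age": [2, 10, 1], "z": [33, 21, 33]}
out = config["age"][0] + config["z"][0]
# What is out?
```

Answer: 35

Derivation:
Trace (tracking out):
config = {'age': [2, 10, 1], 'z': [33, 21, 33]}  # -> config = {'age': [2, 10, 1], 'z': [33, 21, 33]}
out = config['age'][0] + config['z'][0]  # -> out = 35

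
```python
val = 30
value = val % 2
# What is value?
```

Answer: 0

Derivation:
Trace (tracking value):
val = 30  # -> val = 30
value = val % 2  # -> value = 0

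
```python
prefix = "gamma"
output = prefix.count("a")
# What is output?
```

Trace (tracking output):
prefix = 'gamma'  # -> prefix = 'gamma'
output = prefix.count('a')  # -> output = 2

Answer: 2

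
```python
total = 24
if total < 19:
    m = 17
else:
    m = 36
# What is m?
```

Trace (tracking m):
total = 24  # -> total = 24
if total < 19:  # condition is False
else:
    m = 36  # -> m = 36

Answer: 36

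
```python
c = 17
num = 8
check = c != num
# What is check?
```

Trace (tracking check):
c = 17  # -> c = 17
num = 8  # -> num = 8
check = c != num  # -> check = True

Answer: True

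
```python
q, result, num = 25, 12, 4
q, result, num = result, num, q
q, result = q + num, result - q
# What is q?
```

Answer: 37

Derivation:
Trace (tracking q):
q, result, num = (25, 12, 4)  # -> q = 25, result = 12, num = 4
q, result, num = (result, num, q)  # -> q = 12, result = 4, num = 25
q, result = (q + num, result - q)  # -> q = 37, result = -8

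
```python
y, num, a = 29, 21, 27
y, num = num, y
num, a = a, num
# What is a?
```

Trace (tracking a):
y, num, a = (29, 21, 27)  # -> y = 29, num = 21, a = 27
y, num = (num, y)  # -> y = 21, num = 29
num, a = (a, num)  # -> num = 27, a = 29

Answer: 29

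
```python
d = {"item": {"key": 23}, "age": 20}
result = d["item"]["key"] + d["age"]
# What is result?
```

Trace (tracking result):
d = {'item': {'key': 23}, 'age': 20}  # -> d = {'item': {'key': 23}, 'age': 20}
result = d['item']['key'] + d['age']  # -> result = 43

Answer: 43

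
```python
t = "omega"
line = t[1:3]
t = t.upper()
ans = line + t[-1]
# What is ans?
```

Trace (tracking ans):
t = 'omega'  # -> t = 'omega'
line = t[1:3]  # -> line = 'me'
t = t.upper()  # -> t = 'OMEGA'
ans = line + t[-1]  # -> ans = 'meA'

Answer: 'meA'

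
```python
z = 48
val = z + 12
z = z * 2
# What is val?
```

Trace (tracking val):
z = 48  # -> z = 48
val = z + 12  # -> val = 60
z = z * 2  # -> z = 96

Answer: 60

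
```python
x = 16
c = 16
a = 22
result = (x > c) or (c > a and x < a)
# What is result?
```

Answer: False

Derivation:
Trace (tracking result):
x = 16  # -> x = 16
c = 16  # -> c = 16
a = 22  # -> a = 22
result = x > c or (c > a and x < a)  # -> result = False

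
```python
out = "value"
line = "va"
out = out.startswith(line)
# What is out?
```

Answer: True

Derivation:
Trace (tracking out):
out = 'value'  # -> out = 'value'
line = 'va'  # -> line = 'va'
out = out.startswith(line)  # -> out = True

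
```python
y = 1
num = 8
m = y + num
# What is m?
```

Trace (tracking m):
y = 1  # -> y = 1
num = 8  # -> num = 8
m = y + num  # -> m = 9

Answer: 9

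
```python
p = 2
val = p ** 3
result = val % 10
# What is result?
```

Answer: 8

Derivation:
Trace (tracking result):
p = 2  # -> p = 2
val = p ** 3  # -> val = 8
result = val % 10  # -> result = 8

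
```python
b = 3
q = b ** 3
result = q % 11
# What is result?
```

Trace (tracking result):
b = 3  # -> b = 3
q = b ** 3  # -> q = 27
result = q % 11  # -> result = 5

Answer: 5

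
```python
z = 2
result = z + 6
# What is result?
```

Trace (tracking result):
z = 2  # -> z = 2
result = z + 6  # -> result = 8

Answer: 8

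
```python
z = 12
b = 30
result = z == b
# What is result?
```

Answer: False

Derivation:
Trace (tracking result):
z = 12  # -> z = 12
b = 30  # -> b = 30
result = z == b  # -> result = False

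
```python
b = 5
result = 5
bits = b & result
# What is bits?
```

Trace (tracking bits):
b = 5  # -> b = 5
result = 5  # -> result = 5
bits = b & result  # -> bits = 5

Answer: 5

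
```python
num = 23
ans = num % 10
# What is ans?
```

Trace (tracking ans):
num = 23  # -> num = 23
ans = num % 10  # -> ans = 3

Answer: 3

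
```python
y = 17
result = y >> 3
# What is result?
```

Answer: 2

Derivation:
Trace (tracking result):
y = 17  # -> y = 17
result = y >> 3  # -> result = 2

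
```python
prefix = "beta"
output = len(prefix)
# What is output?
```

Trace (tracking output):
prefix = 'beta'  # -> prefix = 'beta'
output = len(prefix)  # -> output = 4

Answer: 4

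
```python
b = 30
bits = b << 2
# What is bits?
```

Trace (tracking bits):
b = 30  # -> b = 30
bits = b << 2  # -> bits = 120

Answer: 120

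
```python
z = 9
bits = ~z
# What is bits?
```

Answer: -10

Derivation:
Trace (tracking bits):
z = 9  # -> z = 9
bits = ~z  # -> bits = -10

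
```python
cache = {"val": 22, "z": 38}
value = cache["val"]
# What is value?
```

Answer: 22

Derivation:
Trace (tracking value):
cache = {'val': 22, 'z': 38}  # -> cache = {'val': 22, 'z': 38}
value = cache['val']  # -> value = 22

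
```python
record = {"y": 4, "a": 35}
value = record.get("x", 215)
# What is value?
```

Trace (tracking value):
record = {'y': 4, 'a': 35}  # -> record = {'y': 4, 'a': 35}
value = record.get('x', 215)  # -> value = 215

Answer: 215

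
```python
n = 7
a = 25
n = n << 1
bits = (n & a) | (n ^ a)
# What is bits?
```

Trace (tracking bits):
n = 7  # -> n = 7
a = 25  # -> a = 25
n = n << 1  # -> n = 14
bits = n & a | n ^ a  # -> bits = 31

Answer: 31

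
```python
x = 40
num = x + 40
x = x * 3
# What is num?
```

Trace (tracking num):
x = 40  # -> x = 40
num = x + 40  # -> num = 80
x = x * 3  # -> x = 120

Answer: 80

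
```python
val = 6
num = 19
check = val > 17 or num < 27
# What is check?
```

Trace (tracking check):
val = 6  # -> val = 6
num = 19  # -> num = 19
check = val > 17 or num < 27  # -> check = True

Answer: True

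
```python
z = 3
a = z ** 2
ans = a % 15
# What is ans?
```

Trace (tracking ans):
z = 3  # -> z = 3
a = z ** 2  # -> a = 9
ans = a % 15  # -> ans = 9

Answer: 9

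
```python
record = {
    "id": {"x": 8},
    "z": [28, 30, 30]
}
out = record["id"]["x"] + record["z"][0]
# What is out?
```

Answer: 36

Derivation:
Trace (tracking out):
record = {'id': {'x': 8}, 'z': [28, 30, 30]}  # -> record = {'id': {'x': 8}, 'z': [28, 30, 30]}
out = record['id']['x'] + record['z'][0]  # -> out = 36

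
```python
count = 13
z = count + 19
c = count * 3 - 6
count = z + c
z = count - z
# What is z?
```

Answer: 33

Derivation:
Trace (tracking z):
count = 13  # -> count = 13
z = count + 19  # -> z = 32
c = count * 3 - 6  # -> c = 33
count = z + c  # -> count = 65
z = count - z  # -> z = 33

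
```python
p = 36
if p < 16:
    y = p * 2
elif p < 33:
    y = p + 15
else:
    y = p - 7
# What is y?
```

Answer: 29

Derivation:
Trace (tracking y):
p = 36  # -> p = 36
if p < 16:  # condition is False
elif p < 33:  # condition is False
else:
    y = p - 7  # -> y = 29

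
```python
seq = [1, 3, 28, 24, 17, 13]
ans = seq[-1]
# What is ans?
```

Trace (tracking ans):
seq = [1, 3, 28, 24, 17, 13]  # -> seq = [1, 3, 28, 24, 17, 13]
ans = seq[-1]  # -> ans = 13

Answer: 13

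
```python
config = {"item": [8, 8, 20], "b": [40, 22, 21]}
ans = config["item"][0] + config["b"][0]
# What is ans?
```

Trace (tracking ans):
config = {'item': [8, 8, 20], 'b': [40, 22, 21]}  # -> config = {'item': [8, 8, 20], 'b': [40, 22, 21]}
ans = config['item'][0] + config['b'][0]  # -> ans = 48

Answer: 48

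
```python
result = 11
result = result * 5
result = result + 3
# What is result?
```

Trace (tracking result):
result = 11  # -> result = 11
result = result * 5  # -> result = 55
result = result + 3  # -> result = 58

Answer: 58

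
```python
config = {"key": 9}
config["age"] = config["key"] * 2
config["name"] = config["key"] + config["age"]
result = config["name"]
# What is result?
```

Answer: 27

Derivation:
Trace (tracking result):
config = {'key': 9}  # -> config = {'key': 9}
config['age'] = config['key'] * 2  # -> config = {'key': 9, 'age': 18}
config['name'] = config['key'] + config['age']  # -> config = {'key': 9, 'age': 18, 'name': 27}
result = config['name']  # -> result = 27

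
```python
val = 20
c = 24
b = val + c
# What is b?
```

Trace (tracking b):
val = 20  # -> val = 20
c = 24  # -> c = 24
b = val + c  # -> b = 44

Answer: 44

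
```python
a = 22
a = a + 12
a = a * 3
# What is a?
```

Answer: 102

Derivation:
Trace (tracking a):
a = 22  # -> a = 22
a = a + 12  # -> a = 34
a = a * 3  # -> a = 102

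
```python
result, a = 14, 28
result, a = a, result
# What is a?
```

Answer: 14

Derivation:
Trace (tracking a):
result, a = (14, 28)  # -> result = 14, a = 28
result, a = (a, result)  # -> result = 28, a = 14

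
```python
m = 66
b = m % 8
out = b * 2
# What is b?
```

Answer: 2

Derivation:
Trace (tracking b):
m = 66  # -> m = 66
b = m % 8  # -> b = 2
out = b * 2  # -> out = 4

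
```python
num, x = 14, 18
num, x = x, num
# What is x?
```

Answer: 14

Derivation:
Trace (tracking x):
num, x = (14, 18)  # -> num = 14, x = 18
num, x = (x, num)  # -> num = 18, x = 14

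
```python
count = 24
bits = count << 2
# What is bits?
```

Trace (tracking bits):
count = 24  # -> count = 24
bits = count << 2  # -> bits = 96

Answer: 96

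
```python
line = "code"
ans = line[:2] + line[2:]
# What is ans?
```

Answer: 'code'

Derivation:
Trace (tracking ans):
line = 'code'  # -> line = 'code'
ans = line[:2] + line[2:]  # -> ans = 'code'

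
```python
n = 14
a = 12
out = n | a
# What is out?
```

Trace (tracking out):
n = 14  # -> n = 14
a = 12  # -> a = 12
out = n | a  # -> out = 14

Answer: 14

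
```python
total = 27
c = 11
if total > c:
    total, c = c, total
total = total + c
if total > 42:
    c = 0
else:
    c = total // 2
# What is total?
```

Trace (tracking total):
total = 27  # -> total = 27
c = 11  # -> c = 11
if total > c:  # condition is True
    total, c = (c, total)  # -> total = 11, c = 27
total = total + c  # -> total = 38
if total > 42:  # condition is False
else:
    c = total // 2  # -> c = 19

Answer: 38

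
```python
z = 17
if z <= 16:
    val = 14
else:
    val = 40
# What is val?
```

Trace (tracking val):
z = 17  # -> z = 17
if z <= 16:  # condition is False
else:
    val = 40  # -> val = 40

Answer: 40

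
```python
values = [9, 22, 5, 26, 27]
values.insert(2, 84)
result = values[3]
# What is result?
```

Trace (tracking result):
values = [9, 22, 5, 26, 27]  # -> values = [9, 22, 5, 26, 27]
values.insert(2, 84)  # -> values = [9, 22, 84, 5, 26, 27]
result = values[3]  # -> result = 5

Answer: 5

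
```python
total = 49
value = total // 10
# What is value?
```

Trace (tracking value):
total = 49  # -> total = 49
value = total // 10  # -> value = 4

Answer: 4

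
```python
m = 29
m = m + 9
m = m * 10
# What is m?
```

Answer: 380

Derivation:
Trace (tracking m):
m = 29  # -> m = 29
m = m + 9  # -> m = 38
m = m * 10  # -> m = 380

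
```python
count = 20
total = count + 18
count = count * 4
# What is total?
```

Trace (tracking total):
count = 20  # -> count = 20
total = count + 18  # -> total = 38
count = count * 4  # -> count = 80

Answer: 38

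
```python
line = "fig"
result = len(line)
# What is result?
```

Trace (tracking result):
line = 'fig'  # -> line = 'fig'
result = len(line)  # -> result = 3

Answer: 3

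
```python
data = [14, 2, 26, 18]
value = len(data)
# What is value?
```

Trace (tracking value):
data = [14, 2, 26, 18]  # -> data = [14, 2, 26, 18]
value = len(data)  # -> value = 4

Answer: 4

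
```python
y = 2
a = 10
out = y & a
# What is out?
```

Answer: 2

Derivation:
Trace (tracking out):
y = 2  # -> y = 2
a = 10  # -> a = 10
out = y & a  # -> out = 2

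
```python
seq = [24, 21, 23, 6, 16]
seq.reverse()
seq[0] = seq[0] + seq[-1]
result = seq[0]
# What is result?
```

Answer: 40

Derivation:
Trace (tracking result):
seq = [24, 21, 23, 6, 16]  # -> seq = [24, 21, 23, 6, 16]
seq.reverse()  # -> seq = [16, 6, 23, 21, 24]
seq[0] = seq[0] + seq[-1]  # -> seq = [40, 6, 23, 21, 24]
result = seq[0]  # -> result = 40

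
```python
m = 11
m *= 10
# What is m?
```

Answer: 110

Derivation:
Trace (tracking m):
m = 11  # -> m = 11
m *= 10  # -> m = 110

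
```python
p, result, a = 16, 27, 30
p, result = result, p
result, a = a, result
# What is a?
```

Trace (tracking a):
p, result, a = (16, 27, 30)  # -> p = 16, result = 27, a = 30
p, result = (result, p)  # -> p = 27, result = 16
result, a = (a, result)  # -> result = 30, a = 16

Answer: 16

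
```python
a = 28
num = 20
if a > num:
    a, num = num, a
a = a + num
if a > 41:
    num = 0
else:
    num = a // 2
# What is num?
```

Trace (tracking num):
a = 28  # -> a = 28
num = 20  # -> num = 20
if a > num:  # condition is True
    a, num = (num, a)  # -> a = 20, num = 28
a = a + num  # -> a = 48
if a > 41:  # condition is True
    num = 0  # -> num = 0

Answer: 0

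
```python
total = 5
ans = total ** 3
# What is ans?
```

Answer: 125

Derivation:
Trace (tracking ans):
total = 5  # -> total = 5
ans = total ** 3  # -> ans = 125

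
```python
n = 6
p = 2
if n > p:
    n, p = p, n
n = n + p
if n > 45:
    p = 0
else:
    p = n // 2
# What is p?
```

Answer: 4

Derivation:
Trace (tracking p):
n = 6  # -> n = 6
p = 2  # -> p = 2
if n > p:  # condition is True
    n, p = (p, n)  # -> n = 2, p = 6
n = n + p  # -> n = 8
if n > 45:  # condition is False
else:
    p = n // 2  # -> p = 4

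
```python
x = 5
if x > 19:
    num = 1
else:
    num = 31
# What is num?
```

Answer: 31

Derivation:
Trace (tracking num):
x = 5  # -> x = 5
if x > 19:  # condition is False
else:
    num = 31  # -> num = 31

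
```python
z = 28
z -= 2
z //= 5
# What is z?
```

Answer: 5

Derivation:
Trace (tracking z):
z = 28  # -> z = 28
z -= 2  # -> z = 26
z //= 5  # -> z = 5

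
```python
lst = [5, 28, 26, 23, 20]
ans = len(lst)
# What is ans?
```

Trace (tracking ans):
lst = [5, 28, 26, 23, 20]  # -> lst = [5, 28, 26, 23, 20]
ans = len(lst)  # -> ans = 5

Answer: 5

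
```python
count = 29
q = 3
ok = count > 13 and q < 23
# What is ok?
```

Answer: True

Derivation:
Trace (tracking ok):
count = 29  # -> count = 29
q = 3  # -> q = 3
ok = count > 13 and q < 23  # -> ok = True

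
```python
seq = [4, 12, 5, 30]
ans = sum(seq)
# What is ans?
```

Answer: 51

Derivation:
Trace (tracking ans):
seq = [4, 12, 5, 30]  # -> seq = [4, 12, 5, 30]
ans = sum(seq)  # -> ans = 51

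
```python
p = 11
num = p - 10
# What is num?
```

Trace (tracking num):
p = 11  # -> p = 11
num = p - 10  # -> num = 1

Answer: 1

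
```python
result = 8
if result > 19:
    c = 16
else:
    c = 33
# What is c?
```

Answer: 33

Derivation:
Trace (tracking c):
result = 8  # -> result = 8
if result > 19:  # condition is False
else:
    c = 33  # -> c = 33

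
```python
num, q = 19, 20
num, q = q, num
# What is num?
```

Answer: 20

Derivation:
Trace (tracking num):
num, q = (19, 20)  # -> num = 19, q = 20
num, q = (q, num)  # -> num = 20, q = 19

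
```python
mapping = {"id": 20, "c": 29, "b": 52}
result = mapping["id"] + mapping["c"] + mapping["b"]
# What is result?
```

Answer: 101

Derivation:
Trace (tracking result):
mapping = {'id': 20, 'c': 29, 'b': 52}  # -> mapping = {'id': 20, 'c': 29, 'b': 52}
result = mapping['id'] + mapping['c'] + mapping['b']  # -> result = 101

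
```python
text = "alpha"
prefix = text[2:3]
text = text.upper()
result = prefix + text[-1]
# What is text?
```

Trace (tracking text):
text = 'alpha'  # -> text = 'alpha'
prefix = text[2:3]  # -> prefix = 'p'
text = text.upper()  # -> text = 'ALPHA'
result = prefix + text[-1]  # -> result = 'pA'

Answer: 'ALPHA'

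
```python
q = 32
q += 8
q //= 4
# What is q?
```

Answer: 10

Derivation:
Trace (tracking q):
q = 32  # -> q = 32
q += 8  # -> q = 40
q //= 4  # -> q = 10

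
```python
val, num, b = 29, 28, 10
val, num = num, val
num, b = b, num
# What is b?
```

Answer: 29

Derivation:
Trace (tracking b):
val, num, b = (29, 28, 10)  # -> val = 29, num = 28, b = 10
val, num = (num, val)  # -> val = 28, num = 29
num, b = (b, num)  # -> num = 10, b = 29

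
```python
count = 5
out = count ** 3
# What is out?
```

Trace (tracking out):
count = 5  # -> count = 5
out = count ** 3  # -> out = 125

Answer: 125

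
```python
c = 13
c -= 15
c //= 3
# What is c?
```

Trace (tracking c):
c = 13  # -> c = 13
c -= 15  # -> c = -2
c //= 3  # -> c = -1

Answer: -1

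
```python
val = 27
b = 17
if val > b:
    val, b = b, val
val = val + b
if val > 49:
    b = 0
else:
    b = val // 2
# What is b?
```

Answer: 22

Derivation:
Trace (tracking b):
val = 27  # -> val = 27
b = 17  # -> b = 17
if val > b:  # condition is True
    val, b = (b, val)  # -> val = 17, b = 27
val = val + b  # -> val = 44
if val > 49:  # condition is False
else:
    b = val // 2  # -> b = 22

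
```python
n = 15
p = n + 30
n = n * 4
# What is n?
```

Trace (tracking n):
n = 15  # -> n = 15
p = n + 30  # -> p = 45
n = n * 4  # -> n = 60

Answer: 60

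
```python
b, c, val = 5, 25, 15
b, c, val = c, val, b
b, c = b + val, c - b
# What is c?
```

Answer: -10

Derivation:
Trace (tracking c):
b, c, val = (5, 25, 15)  # -> b = 5, c = 25, val = 15
b, c, val = (c, val, b)  # -> b = 25, c = 15, val = 5
b, c = (b + val, c - b)  # -> b = 30, c = -10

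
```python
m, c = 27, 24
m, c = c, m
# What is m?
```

Trace (tracking m):
m, c = (27, 24)  # -> m = 27, c = 24
m, c = (c, m)  # -> m = 24, c = 27

Answer: 24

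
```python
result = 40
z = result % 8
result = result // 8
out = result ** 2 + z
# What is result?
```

Answer: 5

Derivation:
Trace (tracking result):
result = 40  # -> result = 40
z = result % 8  # -> z = 0
result = result // 8  # -> result = 5
out = result ** 2 + z  # -> out = 25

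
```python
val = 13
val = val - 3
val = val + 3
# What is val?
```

Answer: 13

Derivation:
Trace (tracking val):
val = 13  # -> val = 13
val = val - 3  # -> val = 10
val = val + 3  # -> val = 13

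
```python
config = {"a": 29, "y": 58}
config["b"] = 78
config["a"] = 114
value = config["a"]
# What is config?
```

Trace (tracking config):
config = {'a': 29, 'y': 58}  # -> config = {'a': 29, 'y': 58}
config['b'] = 78  # -> config = {'a': 29, 'y': 58, 'b': 78}
config['a'] = 114  # -> config = {'a': 114, 'y': 58, 'b': 78}
value = config['a']  # -> value = 114

Answer: {'a': 114, 'y': 58, 'b': 78}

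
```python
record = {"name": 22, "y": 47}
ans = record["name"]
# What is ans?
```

Answer: 22

Derivation:
Trace (tracking ans):
record = {'name': 22, 'y': 47}  # -> record = {'name': 22, 'y': 47}
ans = record['name']  # -> ans = 22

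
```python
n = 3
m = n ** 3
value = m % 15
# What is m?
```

Answer: 27

Derivation:
Trace (tracking m):
n = 3  # -> n = 3
m = n ** 3  # -> m = 27
value = m % 15  # -> value = 12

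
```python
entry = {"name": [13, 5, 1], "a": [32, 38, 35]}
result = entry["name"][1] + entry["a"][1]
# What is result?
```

Trace (tracking result):
entry = {'name': [13, 5, 1], 'a': [32, 38, 35]}  # -> entry = {'name': [13, 5, 1], 'a': [32, 38, 35]}
result = entry['name'][1] + entry['a'][1]  # -> result = 43

Answer: 43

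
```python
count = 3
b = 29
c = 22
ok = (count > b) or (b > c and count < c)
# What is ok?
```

Trace (tracking ok):
count = 3  # -> count = 3
b = 29  # -> b = 29
c = 22  # -> c = 22
ok = count > b or (b > c and count < c)  # -> ok = True

Answer: True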